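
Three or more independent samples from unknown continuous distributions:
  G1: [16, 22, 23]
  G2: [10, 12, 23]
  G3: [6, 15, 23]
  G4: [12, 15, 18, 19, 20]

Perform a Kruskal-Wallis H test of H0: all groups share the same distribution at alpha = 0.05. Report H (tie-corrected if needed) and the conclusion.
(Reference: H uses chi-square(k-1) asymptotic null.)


Step 1: Combine all N = 14 observations and assign midranks.
sorted (value, group, rank): (6,G3,1), (10,G2,2), (12,G2,3.5), (12,G4,3.5), (15,G3,5.5), (15,G4,5.5), (16,G1,7), (18,G4,8), (19,G4,9), (20,G4,10), (22,G1,11), (23,G1,13), (23,G2,13), (23,G3,13)
Step 2: Sum ranks within each group.
R_1 = 31 (n_1 = 3)
R_2 = 18.5 (n_2 = 3)
R_3 = 19.5 (n_3 = 3)
R_4 = 36 (n_4 = 5)
Step 3: H = 12/(N(N+1)) * sum(R_i^2/n_i) - 3(N+1)
     = 12/(14*15) * (31^2/3 + 18.5^2/3 + 19.5^2/3 + 36^2/5) - 3*15
     = 0.057143 * 820.367 - 45
     = 1.878095.
Step 4: Ties present; correction factor C = 1 - 36/(14^3 - 14) = 0.986813. Corrected H = 1.878095 / 0.986813 = 1.903192.
Step 5: Under H0, H ~ chi^2(3); p-value = 0.592741.
Step 6: alpha = 0.05. fail to reject H0.

H = 1.9032, df = 3, p = 0.592741, fail to reject H0.


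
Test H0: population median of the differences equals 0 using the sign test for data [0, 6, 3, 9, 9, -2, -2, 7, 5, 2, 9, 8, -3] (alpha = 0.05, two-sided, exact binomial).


Step 1: Discard zero differences. Original n = 13; n_eff = number of nonzero differences = 12.
Nonzero differences (with sign): +6, +3, +9, +9, -2, -2, +7, +5, +2, +9, +8, -3
Step 2: Count signs: positive = 9, negative = 3.
Step 3: Under H0: P(positive) = 0.5, so the number of positives S ~ Bin(12, 0.5).
Step 4: Two-sided exact p-value = sum of Bin(12,0.5) probabilities at or below the observed probability = 0.145996.
Step 5: alpha = 0.05. fail to reject H0.

n_eff = 12, pos = 9, neg = 3, p = 0.145996, fail to reject H0.


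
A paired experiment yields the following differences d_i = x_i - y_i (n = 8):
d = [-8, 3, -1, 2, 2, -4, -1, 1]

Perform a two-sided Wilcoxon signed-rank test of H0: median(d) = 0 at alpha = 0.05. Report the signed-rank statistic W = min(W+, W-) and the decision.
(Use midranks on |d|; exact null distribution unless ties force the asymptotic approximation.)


Step 1: Drop any zero differences (none here) and take |d_i|.
|d| = [8, 3, 1, 2, 2, 4, 1, 1]
Step 2: Midrank |d_i| (ties get averaged ranks).
ranks: |8|->8, |3|->6, |1|->2, |2|->4.5, |2|->4.5, |4|->7, |1|->2, |1|->2
Step 3: Attach original signs; sum ranks with positive sign and with negative sign.
W+ = 6 + 4.5 + 4.5 + 2 = 17
W- = 8 + 2 + 7 + 2 = 19
(Check: W+ + W- = 36 should equal n(n+1)/2 = 36.)
Step 4: Test statistic W = min(W+, W-) = 17.
Step 5: Ties in |d|, so use the tie-corrected normal approximation.
        E[W] = n(n+1)/4 = 8*9/4 = 18.
        Tie groups: |d|=1 (t=3), |d|=2 (t=2); sum(t^3 - t) = 30.
        Var[W] = n(n+1)(2n+1)/24 - sum(t^3-t)/48 = 1224/24 - 30/48 = 50.375.
        z = (W - E[W]) / sqrt(Var[W]) = (17 - 18) / 7.0975 = -0.1409.
        Two-sided p = 2*Phi(z) = 0.887954.
Step 6: alpha = 0.05. fail to reject H0.

W+ = 17, W- = 19, W = min = 17, p = 0.887954, fail to reject H0.


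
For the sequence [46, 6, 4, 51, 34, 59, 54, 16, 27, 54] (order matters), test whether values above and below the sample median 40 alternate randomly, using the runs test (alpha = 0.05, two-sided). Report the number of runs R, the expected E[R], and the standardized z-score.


Step 1: Compute median = 40; label A = above, B = below.
Labels in order: ABBABAABBA  (n_A = 5, n_B = 5)
Step 2: Count runs R = 7.
Step 3: Under H0 (random ordering), E[R] = 2*n_A*n_B/(n_A+n_B) + 1 = 2*5*5/10 + 1 = 6.0000.
        Var[R] = 2*n_A*n_B*(2*n_A*n_B - n_A - n_B) / ((n_A+n_B)^2 * (n_A+n_B-1)) = 2000/900 = 2.2222.
        SD[R] = 1.4907.
Step 4: Continuity-corrected z = (R - 0.5 - E[R]) / SD[R] = (7 - 0.5 - 6.0000) / 1.4907 = 0.3354.
Step 5: Two-sided p-value via normal approximation = 2*(1 - Phi(|z|)) = 0.737316.
Step 6: alpha = 0.05. fail to reject H0.

R = 7, z = 0.3354, p = 0.737316, fail to reject H0.


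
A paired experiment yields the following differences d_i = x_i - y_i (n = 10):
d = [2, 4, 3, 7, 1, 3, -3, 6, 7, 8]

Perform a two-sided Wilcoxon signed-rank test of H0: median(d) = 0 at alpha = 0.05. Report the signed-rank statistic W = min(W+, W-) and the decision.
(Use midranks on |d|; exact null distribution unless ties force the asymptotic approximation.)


Step 1: Drop any zero differences (none here) and take |d_i|.
|d| = [2, 4, 3, 7, 1, 3, 3, 6, 7, 8]
Step 2: Midrank |d_i| (ties get averaged ranks).
ranks: |2|->2, |4|->6, |3|->4, |7|->8.5, |1|->1, |3|->4, |3|->4, |6|->7, |7|->8.5, |8|->10
Step 3: Attach original signs; sum ranks with positive sign and with negative sign.
W+ = 2 + 6 + 4 + 8.5 + 1 + 4 + 7 + 8.5 + 10 = 51
W- = 4 = 4
(Check: W+ + W- = 55 should equal n(n+1)/2 = 55.)
Step 4: Test statistic W = min(W+, W-) = 4.
Step 5: Ties in |d|, so use the tie-corrected normal approximation.
        E[W] = n(n+1)/4 = 10*11/4 = 27.5.
        Tie groups: |d|=3 (t=3), |d|=7 (t=2); sum(t^3 - t) = 30.
        Var[W] = n(n+1)(2n+1)/24 - sum(t^3-t)/48 = 2310/24 - 30/48 = 95.625.
        z = (W - E[W]) / sqrt(Var[W]) = (4 - 27.5) / 9.7788 = -2.4032.
        Two-sided p = 2*Phi(z) = 0.016254.
Step 6: alpha = 0.05. reject H0.

W+ = 51, W- = 4, W = min = 4, p = 0.016254, reject H0.


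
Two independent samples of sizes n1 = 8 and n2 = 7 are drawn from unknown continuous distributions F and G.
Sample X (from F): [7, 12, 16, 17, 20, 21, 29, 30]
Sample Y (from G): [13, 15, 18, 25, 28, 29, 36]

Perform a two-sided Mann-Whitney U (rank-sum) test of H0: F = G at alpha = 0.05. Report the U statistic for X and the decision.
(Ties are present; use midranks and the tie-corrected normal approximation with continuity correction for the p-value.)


Step 1: Combine and sort all 15 observations; assign midranks.
sorted (value, group): (7,X), (12,X), (13,Y), (15,Y), (16,X), (17,X), (18,Y), (20,X), (21,X), (25,Y), (28,Y), (29,X), (29,Y), (30,X), (36,Y)
ranks: 7->1, 12->2, 13->3, 15->4, 16->5, 17->6, 18->7, 20->8, 21->9, 25->10, 28->11, 29->12.5, 29->12.5, 30->14, 36->15
Step 2: Rank sum for X: R1 = 1 + 2 + 5 + 6 + 8 + 9 + 12.5 + 14 = 57.5.
Step 3: U_X = R1 - n1(n1+1)/2 = 57.5 - 8*9/2 = 57.5 - 36 = 21.5.
       U_Y = n1*n2 - U_X = 56 - 21.5 = 34.5.
Step 4: Ties are present, so use the tie-corrected normal approximation (with continuity correction) for the p-value.
Step 5: p-value = 0.487064; compare to alpha = 0.05. fail to reject H0.

U_X = 21.5, p = 0.487064, fail to reject H0 at alpha = 0.05.


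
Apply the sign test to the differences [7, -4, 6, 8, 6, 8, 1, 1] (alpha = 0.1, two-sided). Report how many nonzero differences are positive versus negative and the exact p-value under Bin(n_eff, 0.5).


Step 1: Discard zero differences. Original n = 8; n_eff = number of nonzero differences = 8.
Nonzero differences (with sign): +7, -4, +6, +8, +6, +8, +1, +1
Step 2: Count signs: positive = 7, negative = 1.
Step 3: Under H0: P(positive) = 0.5, so the number of positives S ~ Bin(8, 0.5).
Step 4: Two-sided exact p-value = sum of Bin(8,0.5) probabilities at or below the observed probability = 0.070312.
Step 5: alpha = 0.1. reject H0.

n_eff = 8, pos = 7, neg = 1, p = 0.070312, reject H0.


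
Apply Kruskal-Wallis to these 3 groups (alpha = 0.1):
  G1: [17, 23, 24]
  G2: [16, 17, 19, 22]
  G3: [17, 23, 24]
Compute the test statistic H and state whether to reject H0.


Step 1: Combine all N = 10 observations and assign midranks.
sorted (value, group, rank): (16,G2,1), (17,G1,3), (17,G2,3), (17,G3,3), (19,G2,5), (22,G2,6), (23,G1,7.5), (23,G3,7.5), (24,G1,9.5), (24,G3,9.5)
Step 2: Sum ranks within each group.
R_1 = 20 (n_1 = 3)
R_2 = 15 (n_2 = 4)
R_3 = 20 (n_3 = 3)
Step 3: H = 12/(N(N+1)) * sum(R_i^2/n_i) - 3(N+1)
     = 12/(10*11) * (20^2/3 + 15^2/4 + 20^2/3) - 3*11
     = 0.109091 * 322.917 - 33
     = 2.227273.
Step 4: Ties present; correction factor C = 1 - 36/(10^3 - 10) = 0.963636. Corrected H = 2.227273 / 0.963636 = 2.311321.
Step 5: Under H0, H ~ chi^2(2); p-value = 0.314850.
Step 6: alpha = 0.1. fail to reject H0.

H = 2.3113, df = 2, p = 0.314850, fail to reject H0.


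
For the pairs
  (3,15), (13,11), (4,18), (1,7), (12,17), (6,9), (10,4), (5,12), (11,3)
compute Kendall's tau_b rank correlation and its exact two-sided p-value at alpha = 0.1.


Step 1: Enumerate the 36 unordered pairs (i,j) with i<j and classify each by sign(x_j-x_i) * sign(y_j-y_i).
  (1,2):dx=+10,dy=-4->D; (1,3):dx=+1,dy=+3->C; (1,4):dx=-2,dy=-8->C; (1,5):dx=+9,dy=+2->C
  (1,6):dx=+3,dy=-6->D; (1,7):dx=+7,dy=-11->D; (1,8):dx=+2,dy=-3->D; (1,9):dx=+8,dy=-12->D
  (2,3):dx=-9,dy=+7->D; (2,4):dx=-12,dy=-4->C; (2,5):dx=-1,dy=+6->D; (2,6):dx=-7,dy=-2->C
  (2,7):dx=-3,dy=-7->C; (2,8):dx=-8,dy=+1->D; (2,9):dx=-2,dy=-8->C; (3,4):dx=-3,dy=-11->C
  (3,5):dx=+8,dy=-1->D; (3,6):dx=+2,dy=-9->D; (3,7):dx=+6,dy=-14->D; (3,8):dx=+1,dy=-6->D
  (3,9):dx=+7,dy=-15->D; (4,5):dx=+11,dy=+10->C; (4,6):dx=+5,dy=+2->C; (4,7):dx=+9,dy=-3->D
  (4,8):dx=+4,dy=+5->C; (4,9):dx=+10,dy=-4->D; (5,6):dx=-6,dy=-8->C; (5,7):dx=-2,dy=-13->C
  (5,8):dx=-7,dy=-5->C; (5,9):dx=-1,dy=-14->C; (6,7):dx=+4,dy=-5->D; (6,8):dx=-1,dy=+3->D
  (6,9):dx=+5,dy=-6->D; (7,8):dx=-5,dy=+8->D; (7,9):dx=+1,dy=-1->D; (8,9):dx=+6,dy=-9->D
Step 2: C = 15, D = 21, total pairs = 36.
Step 3: tau = (C - D)/(n(n-1)/2) = (15 - 21)/36 = -0.166667.
Step 4: Exact two-sided p-value (enumerate n! = 362880 permutations of y under H0): p = 0.612202.
Step 5: alpha = 0.1. fail to reject H0.

tau_b = -0.1667 (C=15, D=21), p = 0.612202, fail to reject H0.


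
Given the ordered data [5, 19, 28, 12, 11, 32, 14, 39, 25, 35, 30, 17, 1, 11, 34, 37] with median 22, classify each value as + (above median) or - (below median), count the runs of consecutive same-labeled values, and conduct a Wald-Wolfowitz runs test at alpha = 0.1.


Step 1: Compute median = 22; label A = above, B = below.
Labels in order: BBABBABAAAABBBAA  (n_A = 8, n_B = 8)
Step 2: Count runs R = 8.
Step 3: Under H0 (random ordering), E[R] = 2*n_A*n_B/(n_A+n_B) + 1 = 2*8*8/16 + 1 = 9.0000.
        Var[R] = 2*n_A*n_B*(2*n_A*n_B - n_A - n_B) / ((n_A+n_B)^2 * (n_A+n_B-1)) = 14336/3840 = 3.7333.
        SD[R] = 1.9322.
Step 4: Continuity-corrected z = (R + 0.5 - E[R]) / SD[R] = (8 + 0.5 - 9.0000) / 1.9322 = -0.2588.
Step 5: Two-sided p-value via normal approximation = 2*(1 - Phi(|z|)) = 0.795809.
Step 6: alpha = 0.1. fail to reject H0.

R = 8, z = -0.2588, p = 0.795809, fail to reject H0.


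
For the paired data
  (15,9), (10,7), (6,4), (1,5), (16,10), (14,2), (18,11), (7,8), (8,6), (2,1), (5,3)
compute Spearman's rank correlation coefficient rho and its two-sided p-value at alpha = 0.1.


Step 1: Rank x and y separately (midranks; no ties here).
rank(x): 15->9, 10->7, 6->4, 1->1, 16->10, 14->8, 18->11, 7->5, 8->6, 2->2, 5->3
rank(y): 9->9, 7->7, 4->4, 5->5, 10->10, 2->2, 11->11, 8->8, 6->6, 1->1, 3->3
Step 2: d_i = R_x(i) - R_y(i); compute d_i^2.
  (9-9)^2=0, (7-7)^2=0, (4-4)^2=0, (1-5)^2=16, (10-10)^2=0, (8-2)^2=36, (11-11)^2=0, (5-8)^2=9, (6-6)^2=0, (2-1)^2=1, (3-3)^2=0
sum(d^2) = 62.
Step 3: rho = 1 - 6*62 / (11*(11^2 - 1)) = 1 - 372/1320 = 0.718182.
Step 4: Under H0, t = rho * sqrt((n-2)/(1-rho^2)) = 3.0963 ~ t(9).
Step 5: Two-sided p-value from the t-distribution with 9 df = 0.012800.
Step 6: alpha = 0.1. reject H0.

rho = 0.7182, p = 0.012800, reject H0 at alpha = 0.1.


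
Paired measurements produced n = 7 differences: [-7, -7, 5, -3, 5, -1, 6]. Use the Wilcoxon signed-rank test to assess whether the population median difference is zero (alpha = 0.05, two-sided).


Step 1: Drop any zero differences (none here) and take |d_i|.
|d| = [7, 7, 5, 3, 5, 1, 6]
Step 2: Midrank |d_i| (ties get averaged ranks).
ranks: |7|->6.5, |7|->6.5, |5|->3.5, |3|->2, |5|->3.5, |1|->1, |6|->5
Step 3: Attach original signs; sum ranks with positive sign and with negative sign.
W+ = 3.5 + 3.5 + 5 = 12
W- = 6.5 + 6.5 + 2 + 1 = 16
(Check: W+ + W- = 28 should equal n(n+1)/2 = 28.)
Step 4: Test statistic W = min(W+, W-) = 12.
Step 5: Ties in |d|, so use the tie-corrected normal approximation.
        E[W] = n(n+1)/4 = 7*8/4 = 14.
        Tie groups: |d|=5 (t=2), |d|=7 (t=2); sum(t^3 - t) = 12.
        Var[W] = n(n+1)(2n+1)/24 - sum(t^3-t)/48 = 840/24 - 12/48 = 34.75.
        z = (W - E[W]) / sqrt(Var[W]) = (12 - 14) / 5.8949 = -0.3393.
        Two-sided p = 2*Phi(z) = 0.734402.
Step 6: alpha = 0.05. fail to reject H0.

W+ = 12, W- = 16, W = min = 12, p = 0.734402, fail to reject H0.


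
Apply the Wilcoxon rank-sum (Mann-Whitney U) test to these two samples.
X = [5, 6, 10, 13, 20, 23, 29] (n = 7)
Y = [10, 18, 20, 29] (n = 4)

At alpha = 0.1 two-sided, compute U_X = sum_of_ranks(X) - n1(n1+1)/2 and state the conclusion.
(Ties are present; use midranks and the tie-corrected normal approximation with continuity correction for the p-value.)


Step 1: Combine and sort all 11 observations; assign midranks.
sorted (value, group): (5,X), (6,X), (10,X), (10,Y), (13,X), (18,Y), (20,X), (20,Y), (23,X), (29,X), (29,Y)
ranks: 5->1, 6->2, 10->3.5, 10->3.5, 13->5, 18->6, 20->7.5, 20->7.5, 23->9, 29->10.5, 29->10.5
Step 2: Rank sum for X: R1 = 1 + 2 + 3.5 + 5 + 7.5 + 9 + 10.5 = 38.5.
Step 3: U_X = R1 - n1(n1+1)/2 = 38.5 - 7*8/2 = 38.5 - 28 = 10.5.
       U_Y = n1*n2 - U_X = 28 - 10.5 = 17.5.
Step 4: Ties are present, so use the tie-corrected normal approximation (with continuity correction) for the p-value.
Step 5: p-value = 0.568100; compare to alpha = 0.1. fail to reject H0.

U_X = 10.5, p = 0.568100, fail to reject H0 at alpha = 0.1.


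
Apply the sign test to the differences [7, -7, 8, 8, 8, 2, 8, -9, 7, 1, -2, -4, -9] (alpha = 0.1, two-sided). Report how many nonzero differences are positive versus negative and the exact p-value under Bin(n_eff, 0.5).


Step 1: Discard zero differences. Original n = 13; n_eff = number of nonzero differences = 13.
Nonzero differences (with sign): +7, -7, +8, +8, +8, +2, +8, -9, +7, +1, -2, -4, -9
Step 2: Count signs: positive = 8, negative = 5.
Step 3: Under H0: P(positive) = 0.5, so the number of positives S ~ Bin(13, 0.5).
Step 4: Two-sided exact p-value = sum of Bin(13,0.5) probabilities at or below the observed probability = 0.581055.
Step 5: alpha = 0.1. fail to reject H0.

n_eff = 13, pos = 8, neg = 5, p = 0.581055, fail to reject H0.


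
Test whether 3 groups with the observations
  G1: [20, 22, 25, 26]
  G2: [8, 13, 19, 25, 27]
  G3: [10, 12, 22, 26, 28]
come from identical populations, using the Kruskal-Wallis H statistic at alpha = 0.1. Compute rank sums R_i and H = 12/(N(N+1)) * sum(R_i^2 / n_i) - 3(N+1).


Step 1: Combine all N = 14 observations and assign midranks.
sorted (value, group, rank): (8,G2,1), (10,G3,2), (12,G3,3), (13,G2,4), (19,G2,5), (20,G1,6), (22,G1,7.5), (22,G3,7.5), (25,G1,9.5), (25,G2,9.5), (26,G1,11.5), (26,G3,11.5), (27,G2,13), (28,G3,14)
Step 2: Sum ranks within each group.
R_1 = 34.5 (n_1 = 4)
R_2 = 32.5 (n_2 = 5)
R_3 = 38 (n_3 = 5)
Step 3: H = 12/(N(N+1)) * sum(R_i^2/n_i) - 3(N+1)
     = 12/(14*15) * (34.5^2/4 + 32.5^2/5 + 38^2/5) - 3*15
     = 0.057143 * 797.612 - 45
     = 0.577857.
Step 4: Ties present; correction factor C = 1 - 18/(14^3 - 14) = 0.993407. Corrected H = 0.577857 / 0.993407 = 0.581692.
Step 5: Under H0, H ~ chi^2(2); p-value = 0.747631.
Step 6: alpha = 0.1. fail to reject H0.

H = 0.5817, df = 2, p = 0.747631, fail to reject H0.


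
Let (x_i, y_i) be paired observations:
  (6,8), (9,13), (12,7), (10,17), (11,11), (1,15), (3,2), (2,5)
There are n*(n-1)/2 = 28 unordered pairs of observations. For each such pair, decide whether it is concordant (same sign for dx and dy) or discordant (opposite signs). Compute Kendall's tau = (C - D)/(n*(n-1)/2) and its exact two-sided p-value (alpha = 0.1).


Step 1: Enumerate the 28 unordered pairs (i,j) with i<j and classify each by sign(x_j-x_i) * sign(y_j-y_i).
  (1,2):dx=+3,dy=+5->C; (1,3):dx=+6,dy=-1->D; (1,4):dx=+4,dy=+9->C; (1,5):dx=+5,dy=+3->C
  (1,6):dx=-5,dy=+7->D; (1,7):dx=-3,dy=-6->C; (1,8):dx=-4,dy=-3->C; (2,3):dx=+3,dy=-6->D
  (2,4):dx=+1,dy=+4->C; (2,5):dx=+2,dy=-2->D; (2,6):dx=-8,dy=+2->D; (2,7):dx=-6,dy=-11->C
  (2,8):dx=-7,dy=-8->C; (3,4):dx=-2,dy=+10->D; (3,5):dx=-1,dy=+4->D; (3,6):dx=-11,dy=+8->D
  (3,7):dx=-9,dy=-5->C; (3,8):dx=-10,dy=-2->C; (4,5):dx=+1,dy=-6->D; (4,6):dx=-9,dy=-2->C
  (4,7):dx=-7,dy=-15->C; (4,8):dx=-8,dy=-12->C; (5,6):dx=-10,dy=+4->D; (5,7):dx=-8,dy=-9->C
  (5,8):dx=-9,dy=-6->C; (6,7):dx=+2,dy=-13->D; (6,8):dx=+1,dy=-10->D; (7,8):dx=-1,dy=+3->D
Step 2: C = 15, D = 13, total pairs = 28.
Step 3: tau = (C - D)/(n(n-1)/2) = (15 - 13)/28 = 0.071429.
Step 4: Exact two-sided p-value (enumerate n! = 40320 permutations of y under H0): p = 0.904861.
Step 5: alpha = 0.1. fail to reject H0.

tau_b = 0.0714 (C=15, D=13), p = 0.904861, fail to reject H0.


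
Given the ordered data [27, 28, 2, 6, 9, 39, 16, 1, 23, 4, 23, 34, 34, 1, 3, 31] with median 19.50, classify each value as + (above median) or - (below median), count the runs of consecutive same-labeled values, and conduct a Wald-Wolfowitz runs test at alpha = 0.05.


Step 1: Compute median = 19.50; label A = above, B = below.
Labels in order: AABBBABBABAAABBA  (n_A = 8, n_B = 8)
Step 2: Count runs R = 9.
Step 3: Under H0 (random ordering), E[R] = 2*n_A*n_B/(n_A+n_B) + 1 = 2*8*8/16 + 1 = 9.0000.
        Var[R] = 2*n_A*n_B*(2*n_A*n_B - n_A - n_B) / ((n_A+n_B)^2 * (n_A+n_B-1)) = 14336/3840 = 3.7333.
        SD[R] = 1.9322.
Step 4: R = E[R], so z = 0 with no continuity correction.
Step 5: Two-sided p-value via normal approximation = 2*(1 - Phi(|z|)) = 1.000000.
Step 6: alpha = 0.05. fail to reject H0.

R = 9, z = 0.0000, p = 1.000000, fail to reject H0.


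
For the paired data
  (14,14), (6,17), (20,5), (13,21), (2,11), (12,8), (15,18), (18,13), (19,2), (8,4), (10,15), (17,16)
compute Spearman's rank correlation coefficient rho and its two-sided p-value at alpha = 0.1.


Step 1: Rank x and y separately (midranks; no ties here).
rank(x): 14->7, 6->2, 20->12, 13->6, 2->1, 12->5, 15->8, 18->10, 19->11, 8->3, 10->4, 17->9
rank(y): 14->7, 17->10, 5->3, 21->12, 11->5, 8->4, 18->11, 13->6, 2->1, 4->2, 15->8, 16->9
Step 2: d_i = R_x(i) - R_y(i); compute d_i^2.
  (7-7)^2=0, (2-10)^2=64, (12-3)^2=81, (6-12)^2=36, (1-5)^2=16, (5-4)^2=1, (8-11)^2=9, (10-6)^2=16, (11-1)^2=100, (3-2)^2=1, (4-8)^2=16, (9-9)^2=0
sum(d^2) = 340.
Step 3: rho = 1 - 6*340 / (12*(12^2 - 1)) = 1 - 2040/1716 = -0.188811.
Step 4: Under H0, t = rho * sqrt((n-2)/(1-rho^2)) = -0.6080 ~ t(10).
Step 5: Two-sided p-value from the t-distribution with 10 df = 0.556737.
Step 6: alpha = 0.1. fail to reject H0.

rho = -0.1888, p = 0.556737, fail to reject H0 at alpha = 0.1.


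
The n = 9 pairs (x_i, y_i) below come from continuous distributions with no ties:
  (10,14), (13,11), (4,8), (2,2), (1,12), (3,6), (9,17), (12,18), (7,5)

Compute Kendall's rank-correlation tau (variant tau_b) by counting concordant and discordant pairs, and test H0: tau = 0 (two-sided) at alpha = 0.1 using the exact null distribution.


Step 1: Enumerate the 36 unordered pairs (i,j) with i<j and classify each by sign(x_j-x_i) * sign(y_j-y_i).
  (1,2):dx=+3,dy=-3->D; (1,3):dx=-6,dy=-6->C; (1,4):dx=-8,dy=-12->C; (1,5):dx=-9,dy=-2->C
  (1,6):dx=-7,dy=-8->C; (1,7):dx=-1,dy=+3->D; (1,8):dx=+2,dy=+4->C; (1,9):dx=-3,dy=-9->C
  (2,3):dx=-9,dy=-3->C; (2,4):dx=-11,dy=-9->C; (2,5):dx=-12,dy=+1->D; (2,6):dx=-10,dy=-5->C
  (2,7):dx=-4,dy=+6->D; (2,8):dx=-1,dy=+7->D; (2,9):dx=-6,dy=-6->C; (3,4):dx=-2,dy=-6->C
  (3,5):dx=-3,dy=+4->D; (3,6):dx=-1,dy=-2->C; (3,7):dx=+5,dy=+9->C; (3,8):dx=+8,dy=+10->C
  (3,9):dx=+3,dy=-3->D; (4,5):dx=-1,dy=+10->D; (4,6):dx=+1,dy=+4->C; (4,7):dx=+7,dy=+15->C
  (4,8):dx=+10,dy=+16->C; (4,9):dx=+5,dy=+3->C; (5,6):dx=+2,dy=-6->D; (5,7):dx=+8,dy=+5->C
  (5,8):dx=+11,dy=+6->C; (5,9):dx=+6,dy=-7->D; (6,7):dx=+6,dy=+11->C; (6,8):dx=+9,dy=+12->C
  (6,9):dx=+4,dy=-1->D; (7,8):dx=+3,dy=+1->C; (7,9):dx=-2,dy=-12->C; (8,9):dx=-5,dy=-13->C
Step 2: C = 25, D = 11, total pairs = 36.
Step 3: tau = (C - D)/(n(n-1)/2) = (25 - 11)/36 = 0.388889.
Step 4: Exact two-sided p-value (enumerate n! = 362880 permutations of y under H0): p = 0.180181.
Step 5: alpha = 0.1. fail to reject H0.

tau_b = 0.3889 (C=25, D=11), p = 0.180181, fail to reject H0.


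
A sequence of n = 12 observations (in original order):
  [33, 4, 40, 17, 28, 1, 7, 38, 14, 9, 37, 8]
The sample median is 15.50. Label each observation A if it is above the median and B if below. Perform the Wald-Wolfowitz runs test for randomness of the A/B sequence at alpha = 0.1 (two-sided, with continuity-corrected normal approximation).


Step 1: Compute median = 15.50; label A = above, B = below.
Labels in order: ABAAABBABBAB  (n_A = 6, n_B = 6)
Step 2: Count runs R = 8.
Step 3: Under H0 (random ordering), E[R] = 2*n_A*n_B/(n_A+n_B) + 1 = 2*6*6/12 + 1 = 7.0000.
        Var[R] = 2*n_A*n_B*(2*n_A*n_B - n_A - n_B) / ((n_A+n_B)^2 * (n_A+n_B-1)) = 4320/1584 = 2.7273.
        SD[R] = 1.6514.
Step 4: Continuity-corrected z = (R - 0.5 - E[R]) / SD[R] = (8 - 0.5 - 7.0000) / 1.6514 = 0.3028.
Step 5: Two-sided p-value via normal approximation = 2*(1 - Phi(|z|)) = 0.762069.
Step 6: alpha = 0.1. fail to reject H0.

R = 8, z = 0.3028, p = 0.762069, fail to reject H0.


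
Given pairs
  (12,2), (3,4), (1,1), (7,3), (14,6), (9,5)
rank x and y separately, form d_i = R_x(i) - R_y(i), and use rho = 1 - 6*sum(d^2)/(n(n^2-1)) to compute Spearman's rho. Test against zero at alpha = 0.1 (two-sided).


Step 1: Rank x and y separately (midranks; no ties here).
rank(x): 12->5, 3->2, 1->1, 7->3, 14->6, 9->4
rank(y): 2->2, 4->4, 1->1, 3->3, 6->6, 5->5
Step 2: d_i = R_x(i) - R_y(i); compute d_i^2.
  (5-2)^2=9, (2-4)^2=4, (1-1)^2=0, (3-3)^2=0, (6-6)^2=0, (4-5)^2=1
sum(d^2) = 14.
Step 3: rho = 1 - 6*14 / (6*(6^2 - 1)) = 1 - 84/210 = 0.600000.
Step 4: Under H0, t = rho * sqrt((n-2)/(1-rho^2)) = 1.5000 ~ t(4).
Step 5: Two-sided p-value from the t-distribution with 4 df = 0.208000.
Step 6: alpha = 0.1. fail to reject H0.

rho = 0.6000, p = 0.208000, fail to reject H0 at alpha = 0.1.


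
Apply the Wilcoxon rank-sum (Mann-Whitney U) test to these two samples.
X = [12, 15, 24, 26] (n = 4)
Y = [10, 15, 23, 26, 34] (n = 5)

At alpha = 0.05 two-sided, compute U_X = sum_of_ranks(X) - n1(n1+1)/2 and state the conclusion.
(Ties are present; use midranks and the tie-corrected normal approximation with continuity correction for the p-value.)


Step 1: Combine and sort all 9 observations; assign midranks.
sorted (value, group): (10,Y), (12,X), (15,X), (15,Y), (23,Y), (24,X), (26,X), (26,Y), (34,Y)
ranks: 10->1, 12->2, 15->3.5, 15->3.5, 23->5, 24->6, 26->7.5, 26->7.5, 34->9
Step 2: Rank sum for X: R1 = 2 + 3.5 + 6 + 7.5 = 19.
Step 3: U_X = R1 - n1(n1+1)/2 = 19 - 4*5/2 = 19 - 10 = 9.
       U_Y = n1*n2 - U_X = 20 - 9 = 11.
Step 4: Ties are present, so use the tie-corrected normal approximation (with continuity correction) for the p-value.
Step 5: p-value = 0.901705; compare to alpha = 0.05. fail to reject H0.

U_X = 9, p = 0.901705, fail to reject H0 at alpha = 0.05.


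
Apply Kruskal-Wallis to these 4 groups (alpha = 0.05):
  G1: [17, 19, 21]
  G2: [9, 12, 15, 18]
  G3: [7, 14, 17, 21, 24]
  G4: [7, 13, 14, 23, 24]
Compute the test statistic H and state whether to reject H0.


Step 1: Combine all N = 17 observations and assign midranks.
sorted (value, group, rank): (7,G3,1.5), (7,G4,1.5), (9,G2,3), (12,G2,4), (13,G4,5), (14,G3,6.5), (14,G4,6.5), (15,G2,8), (17,G1,9.5), (17,G3,9.5), (18,G2,11), (19,G1,12), (21,G1,13.5), (21,G3,13.5), (23,G4,15), (24,G3,16.5), (24,G4,16.5)
Step 2: Sum ranks within each group.
R_1 = 35 (n_1 = 3)
R_2 = 26 (n_2 = 4)
R_3 = 47.5 (n_3 = 5)
R_4 = 44.5 (n_4 = 5)
Step 3: H = 12/(N(N+1)) * sum(R_i^2/n_i) - 3(N+1)
     = 12/(17*18) * (35^2/3 + 26^2/4 + 47.5^2/5 + 44.5^2/5) - 3*18
     = 0.039216 * 1424.63 - 54
     = 1.867974.
Step 4: Ties present; correction factor C = 1 - 30/(17^3 - 17) = 0.993873. Corrected H = 1.867974 / 0.993873 = 1.879490.
Step 5: Under H0, H ~ chi^2(3); p-value = 0.597792.
Step 6: alpha = 0.05. fail to reject H0.

H = 1.8795, df = 3, p = 0.597792, fail to reject H0.


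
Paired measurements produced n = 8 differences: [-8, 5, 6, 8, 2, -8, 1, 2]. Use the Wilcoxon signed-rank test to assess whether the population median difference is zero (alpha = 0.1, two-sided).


Step 1: Drop any zero differences (none here) and take |d_i|.
|d| = [8, 5, 6, 8, 2, 8, 1, 2]
Step 2: Midrank |d_i| (ties get averaged ranks).
ranks: |8|->7, |5|->4, |6|->5, |8|->7, |2|->2.5, |8|->7, |1|->1, |2|->2.5
Step 3: Attach original signs; sum ranks with positive sign and with negative sign.
W+ = 4 + 5 + 7 + 2.5 + 1 + 2.5 = 22
W- = 7 + 7 = 14
(Check: W+ + W- = 36 should equal n(n+1)/2 = 36.)
Step 4: Test statistic W = min(W+, W-) = 14.
Step 5: Ties in |d|, so use the tie-corrected normal approximation.
        E[W] = n(n+1)/4 = 8*9/4 = 18.
        Tie groups: |d|=2 (t=2), |d|=8 (t=3); sum(t^3 - t) = 30.
        Var[W] = n(n+1)(2n+1)/24 - sum(t^3-t)/48 = 1224/24 - 30/48 = 50.375.
        z = (W - E[W]) / sqrt(Var[W]) = (14 - 18) / 7.0975 = -0.5636.
        Two-sided p = 2*Phi(z) = 0.573043.
Step 6: alpha = 0.1. fail to reject H0.

W+ = 22, W- = 14, W = min = 14, p = 0.573043, fail to reject H0.


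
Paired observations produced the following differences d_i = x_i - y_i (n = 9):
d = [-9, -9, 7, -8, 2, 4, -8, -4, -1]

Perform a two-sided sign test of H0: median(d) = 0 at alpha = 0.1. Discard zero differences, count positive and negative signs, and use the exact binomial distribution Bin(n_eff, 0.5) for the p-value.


Step 1: Discard zero differences. Original n = 9; n_eff = number of nonzero differences = 9.
Nonzero differences (with sign): -9, -9, +7, -8, +2, +4, -8, -4, -1
Step 2: Count signs: positive = 3, negative = 6.
Step 3: Under H0: P(positive) = 0.5, so the number of positives S ~ Bin(9, 0.5).
Step 4: Two-sided exact p-value = sum of Bin(9,0.5) probabilities at or below the observed probability = 0.507812.
Step 5: alpha = 0.1. fail to reject H0.

n_eff = 9, pos = 3, neg = 6, p = 0.507812, fail to reject H0.


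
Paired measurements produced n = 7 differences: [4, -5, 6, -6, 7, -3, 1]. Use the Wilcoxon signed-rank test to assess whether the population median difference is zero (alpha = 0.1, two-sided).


Step 1: Drop any zero differences (none here) and take |d_i|.
|d| = [4, 5, 6, 6, 7, 3, 1]
Step 2: Midrank |d_i| (ties get averaged ranks).
ranks: |4|->3, |5|->4, |6|->5.5, |6|->5.5, |7|->7, |3|->2, |1|->1
Step 3: Attach original signs; sum ranks with positive sign and with negative sign.
W+ = 3 + 5.5 + 7 + 1 = 16.5
W- = 4 + 5.5 + 2 = 11.5
(Check: W+ + W- = 28 should equal n(n+1)/2 = 28.)
Step 4: Test statistic W = min(W+, W-) = 11.5.
Step 5: Ties in |d|, so use the tie-corrected normal approximation.
        E[W] = n(n+1)/4 = 7*8/4 = 14.
        Tie groups: |d|=6 (t=2); sum(t^3 - t) = 6.
        Var[W] = n(n+1)(2n+1)/24 - sum(t^3-t)/48 = 840/24 - 6/48 = 34.875.
        z = (W - E[W]) / sqrt(Var[W]) = (11.5 - 14) / 5.9055 = -0.4233.
        Two-sided p = 2*Phi(z) = 0.672052.
Step 6: alpha = 0.1. fail to reject H0.

W+ = 16.5, W- = 11.5, W = min = 11.5, p = 0.672052, fail to reject H0.


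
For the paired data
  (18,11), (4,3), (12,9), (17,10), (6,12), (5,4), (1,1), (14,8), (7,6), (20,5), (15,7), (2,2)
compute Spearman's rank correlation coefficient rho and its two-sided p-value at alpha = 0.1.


Step 1: Rank x and y separately (midranks; no ties here).
rank(x): 18->11, 4->3, 12->7, 17->10, 6->5, 5->4, 1->1, 14->8, 7->6, 20->12, 15->9, 2->2
rank(y): 11->11, 3->3, 9->9, 10->10, 12->12, 4->4, 1->1, 8->8, 6->6, 5->5, 7->7, 2->2
Step 2: d_i = R_x(i) - R_y(i); compute d_i^2.
  (11-11)^2=0, (3-3)^2=0, (7-9)^2=4, (10-10)^2=0, (5-12)^2=49, (4-4)^2=0, (1-1)^2=0, (8-8)^2=0, (6-6)^2=0, (12-5)^2=49, (9-7)^2=4, (2-2)^2=0
sum(d^2) = 106.
Step 3: rho = 1 - 6*106 / (12*(12^2 - 1)) = 1 - 636/1716 = 0.629371.
Step 4: Under H0, t = rho * sqrt((n-2)/(1-rho^2)) = 2.5611 ~ t(10).
Step 5: Two-sided p-value from the t-distribution with 10 df = 0.028320.
Step 6: alpha = 0.1. reject H0.

rho = 0.6294, p = 0.028320, reject H0 at alpha = 0.1.


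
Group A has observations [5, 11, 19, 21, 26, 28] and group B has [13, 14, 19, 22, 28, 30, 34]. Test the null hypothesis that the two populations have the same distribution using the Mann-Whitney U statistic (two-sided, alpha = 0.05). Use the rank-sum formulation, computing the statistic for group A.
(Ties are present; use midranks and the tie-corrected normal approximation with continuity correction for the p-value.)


Step 1: Combine and sort all 13 observations; assign midranks.
sorted (value, group): (5,X), (11,X), (13,Y), (14,Y), (19,X), (19,Y), (21,X), (22,Y), (26,X), (28,X), (28,Y), (30,Y), (34,Y)
ranks: 5->1, 11->2, 13->3, 14->4, 19->5.5, 19->5.5, 21->7, 22->8, 26->9, 28->10.5, 28->10.5, 30->12, 34->13
Step 2: Rank sum for X: R1 = 1 + 2 + 5.5 + 7 + 9 + 10.5 = 35.
Step 3: U_X = R1 - n1(n1+1)/2 = 35 - 6*7/2 = 35 - 21 = 14.
       U_Y = n1*n2 - U_X = 42 - 14 = 28.
Step 4: Ties are present, so use the tie-corrected normal approximation (with continuity correction) for the p-value.
Step 5: p-value = 0.351785; compare to alpha = 0.05. fail to reject H0.

U_X = 14, p = 0.351785, fail to reject H0 at alpha = 0.05.


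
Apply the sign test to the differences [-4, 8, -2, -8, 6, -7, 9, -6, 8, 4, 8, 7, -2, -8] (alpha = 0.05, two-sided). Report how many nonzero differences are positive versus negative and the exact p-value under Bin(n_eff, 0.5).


Step 1: Discard zero differences. Original n = 14; n_eff = number of nonzero differences = 14.
Nonzero differences (with sign): -4, +8, -2, -8, +6, -7, +9, -6, +8, +4, +8, +7, -2, -8
Step 2: Count signs: positive = 7, negative = 7.
Step 3: Under H0: P(positive) = 0.5, so the number of positives S ~ Bin(14, 0.5).
Step 4: Two-sided exact p-value = sum of Bin(14,0.5) probabilities at or below the observed probability = 1.000000.
Step 5: alpha = 0.05. fail to reject H0.

n_eff = 14, pos = 7, neg = 7, p = 1.000000, fail to reject H0.


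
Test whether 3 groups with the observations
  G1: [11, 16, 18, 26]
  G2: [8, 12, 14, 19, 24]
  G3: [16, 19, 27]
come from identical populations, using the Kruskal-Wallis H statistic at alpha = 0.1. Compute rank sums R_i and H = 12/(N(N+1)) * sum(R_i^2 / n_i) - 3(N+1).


Step 1: Combine all N = 12 observations and assign midranks.
sorted (value, group, rank): (8,G2,1), (11,G1,2), (12,G2,3), (14,G2,4), (16,G1,5.5), (16,G3,5.5), (18,G1,7), (19,G2,8.5), (19,G3,8.5), (24,G2,10), (26,G1,11), (27,G3,12)
Step 2: Sum ranks within each group.
R_1 = 25.5 (n_1 = 4)
R_2 = 26.5 (n_2 = 5)
R_3 = 26 (n_3 = 3)
Step 3: H = 12/(N(N+1)) * sum(R_i^2/n_i) - 3(N+1)
     = 12/(12*13) * (25.5^2/4 + 26.5^2/5 + 26^2/3) - 3*13
     = 0.076923 * 528.346 - 39
     = 1.641987.
Step 4: Ties present; correction factor C = 1 - 12/(12^3 - 12) = 0.993007. Corrected H = 1.641987 / 0.993007 = 1.653550.
Step 5: Under H0, H ~ chi^2(2); p-value = 0.437458.
Step 6: alpha = 0.1. fail to reject H0.

H = 1.6536, df = 2, p = 0.437458, fail to reject H0.


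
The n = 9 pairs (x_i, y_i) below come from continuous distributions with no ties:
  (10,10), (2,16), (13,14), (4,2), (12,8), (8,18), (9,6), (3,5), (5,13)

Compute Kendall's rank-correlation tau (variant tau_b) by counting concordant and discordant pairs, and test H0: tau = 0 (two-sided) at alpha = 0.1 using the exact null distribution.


Step 1: Enumerate the 36 unordered pairs (i,j) with i<j and classify each by sign(x_j-x_i) * sign(y_j-y_i).
  (1,2):dx=-8,dy=+6->D; (1,3):dx=+3,dy=+4->C; (1,4):dx=-6,dy=-8->C; (1,5):dx=+2,dy=-2->D
  (1,6):dx=-2,dy=+8->D; (1,7):dx=-1,dy=-4->C; (1,8):dx=-7,dy=-5->C; (1,9):dx=-5,dy=+3->D
  (2,3):dx=+11,dy=-2->D; (2,4):dx=+2,dy=-14->D; (2,5):dx=+10,dy=-8->D; (2,6):dx=+6,dy=+2->C
  (2,7):dx=+7,dy=-10->D; (2,8):dx=+1,dy=-11->D; (2,9):dx=+3,dy=-3->D; (3,4):dx=-9,dy=-12->C
  (3,5):dx=-1,dy=-6->C; (3,6):dx=-5,dy=+4->D; (3,7):dx=-4,dy=-8->C; (3,8):dx=-10,dy=-9->C
  (3,9):dx=-8,dy=-1->C; (4,5):dx=+8,dy=+6->C; (4,6):dx=+4,dy=+16->C; (4,7):dx=+5,dy=+4->C
  (4,8):dx=-1,dy=+3->D; (4,9):dx=+1,dy=+11->C; (5,6):dx=-4,dy=+10->D; (5,7):dx=-3,dy=-2->C
  (5,8):dx=-9,dy=-3->C; (5,9):dx=-7,dy=+5->D; (6,7):dx=+1,dy=-12->D; (6,8):dx=-5,dy=-13->C
  (6,9):dx=-3,dy=-5->C; (7,8):dx=-6,dy=-1->C; (7,9):dx=-4,dy=+7->D; (8,9):dx=+2,dy=+8->C
Step 2: C = 20, D = 16, total pairs = 36.
Step 3: tau = (C - D)/(n(n-1)/2) = (20 - 16)/36 = 0.111111.
Step 4: Exact two-sided p-value (enumerate n! = 362880 permutations of y under H0): p = 0.761414.
Step 5: alpha = 0.1. fail to reject H0.

tau_b = 0.1111 (C=20, D=16), p = 0.761414, fail to reject H0.


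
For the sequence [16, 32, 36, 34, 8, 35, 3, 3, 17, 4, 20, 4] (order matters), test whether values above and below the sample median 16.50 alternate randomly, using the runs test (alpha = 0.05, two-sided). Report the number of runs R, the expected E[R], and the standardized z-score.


Step 1: Compute median = 16.50; label A = above, B = below.
Labels in order: BAAABABBABAB  (n_A = 6, n_B = 6)
Step 2: Count runs R = 9.
Step 3: Under H0 (random ordering), E[R] = 2*n_A*n_B/(n_A+n_B) + 1 = 2*6*6/12 + 1 = 7.0000.
        Var[R] = 2*n_A*n_B*(2*n_A*n_B - n_A - n_B) / ((n_A+n_B)^2 * (n_A+n_B-1)) = 4320/1584 = 2.7273.
        SD[R] = 1.6514.
Step 4: Continuity-corrected z = (R - 0.5 - E[R]) / SD[R] = (9 - 0.5 - 7.0000) / 1.6514 = 0.9083.
Step 5: Two-sided p-value via normal approximation = 2*(1 - Phi(|z|)) = 0.363722.
Step 6: alpha = 0.05. fail to reject H0.

R = 9, z = 0.9083, p = 0.363722, fail to reject H0.


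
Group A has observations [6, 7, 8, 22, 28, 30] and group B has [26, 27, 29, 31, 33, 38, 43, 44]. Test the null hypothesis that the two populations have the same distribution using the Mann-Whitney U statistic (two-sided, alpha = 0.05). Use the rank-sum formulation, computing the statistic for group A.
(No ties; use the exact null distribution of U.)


Step 1: Combine and sort all 14 observations; assign midranks.
sorted (value, group): (6,X), (7,X), (8,X), (22,X), (26,Y), (27,Y), (28,X), (29,Y), (30,X), (31,Y), (33,Y), (38,Y), (43,Y), (44,Y)
ranks: 6->1, 7->2, 8->3, 22->4, 26->5, 27->6, 28->7, 29->8, 30->9, 31->10, 33->11, 38->12, 43->13, 44->14
Step 2: Rank sum for X: R1 = 1 + 2 + 3 + 4 + 7 + 9 = 26.
Step 3: U_X = R1 - n1(n1+1)/2 = 26 - 6*7/2 = 26 - 21 = 5.
       U_Y = n1*n2 - U_X = 48 - 5 = 43.
Step 4: No ties, so the exact null distribution of U (based on enumerating the C(14,6) = 3003 equally likely rank assignments) gives the two-sided p-value.
Step 5: p-value = 0.012654; compare to alpha = 0.05. reject H0.

U_X = 5, p = 0.012654, reject H0 at alpha = 0.05.


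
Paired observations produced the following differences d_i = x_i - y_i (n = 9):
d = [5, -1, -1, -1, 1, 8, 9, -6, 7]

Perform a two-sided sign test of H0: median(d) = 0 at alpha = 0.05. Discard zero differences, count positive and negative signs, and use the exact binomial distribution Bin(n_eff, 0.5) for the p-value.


Step 1: Discard zero differences. Original n = 9; n_eff = number of nonzero differences = 9.
Nonzero differences (with sign): +5, -1, -1, -1, +1, +8, +9, -6, +7
Step 2: Count signs: positive = 5, negative = 4.
Step 3: Under H0: P(positive) = 0.5, so the number of positives S ~ Bin(9, 0.5).
Step 4: Two-sided exact p-value = sum of Bin(9,0.5) probabilities at or below the observed probability = 1.000000.
Step 5: alpha = 0.05. fail to reject H0.

n_eff = 9, pos = 5, neg = 4, p = 1.000000, fail to reject H0.


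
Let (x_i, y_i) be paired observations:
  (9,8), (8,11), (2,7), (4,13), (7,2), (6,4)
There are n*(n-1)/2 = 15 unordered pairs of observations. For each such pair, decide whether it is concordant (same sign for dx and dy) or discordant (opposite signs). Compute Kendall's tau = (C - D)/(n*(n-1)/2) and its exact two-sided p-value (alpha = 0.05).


Step 1: Enumerate the 15 unordered pairs (i,j) with i<j and classify each by sign(x_j-x_i) * sign(y_j-y_i).
  (1,2):dx=-1,dy=+3->D; (1,3):dx=-7,dy=-1->C; (1,4):dx=-5,dy=+5->D; (1,5):dx=-2,dy=-6->C
  (1,6):dx=-3,dy=-4->C; (2,3):dx=-6,dy=-4->C; (2,4):dx=-4,dy=+2->D; (2,5):dx=-1,dy=-9->C
  (2,6):dx=-2,dy=-7->C; (3,4):dx=+2,dy=+6->C; (3,5):dx=+5,dy=-5->D; (3,6):dx=+4,dy=-3->D
  (4,5):dx=+3,dy=-11->D; (4,6):dx=+2,dy=-9->D; (5,6):dx=-1,dy=+2->D
Step 2: C = 7, D = 8, total pairs = 15.
Step 3: tau = (C - D)/(n(n-1)/2) = (7 - 8)/15 = -0.066667.
Step 4: Exact two-sided p-value (enumerate n! = 720 permutations of y under H0): p = 1.000000.
Step 5: alpha = 0.05. fail to reject H0.

tau_b = -0.0667 (C=7, D=8), p = 1.000000, fail to reject H0.


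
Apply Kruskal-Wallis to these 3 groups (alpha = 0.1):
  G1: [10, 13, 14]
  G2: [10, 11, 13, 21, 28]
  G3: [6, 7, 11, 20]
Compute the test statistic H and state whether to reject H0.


Step 1: Combine all N = 12 observations and assign midranks.
sorted (value, group, rank): (6,G3,1), (7,G3,2), (10,G1,3.5), (10,G2,3.5), (11,G2,5.5), (11,G3,5.5), (13,G1,7.5), (13,G2,7.5), (14,G1,9), (20,G3,10), (21,G2,11), (28,G2,12)
Step 2: Sum ranks within each group.
R_1 = 20 (n_1 = 3)
R_2 = 39.5 (n_2 = 5)
R_3 = 18.5 (n_3 = 4)
Step 3: H = 12/(N(N+1)) * sum(R_i^2/n_i) - 3(N+1)
     = 12/(12*13) * (20^2/3 + 39.5^2/5 + 18.5^2/4) - 3*13
     = 0.076923 * 530.946 - 39
     = 1.841987.
Step 4: Ties present; correction factor C = 1 - 18/(12^3 - 12) = 0.989510. Corrected H = 1.841987 / 0.989510 = 1.861514.
Step 5: Under H0, H ~ chi^2(2); p-value = 0.394255.
Step 6: alpha = 0.1. fail to reject H0.

H = 1.8615, df = 2, p = 0.394255, fail to reject H0.


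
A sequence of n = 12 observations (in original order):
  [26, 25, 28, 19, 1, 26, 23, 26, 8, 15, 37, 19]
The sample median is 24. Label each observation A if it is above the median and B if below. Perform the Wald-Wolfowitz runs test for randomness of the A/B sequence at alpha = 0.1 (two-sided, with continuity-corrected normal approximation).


Step 1: Compute median = 24; label A = above, B = below.
Labels in order: AAABBABABBAB  (n_A = 6, n_B = 6)
Step 2: Count runs R = 8.
Step 3: Under H0 (random ordering), E[R] = 2*n_A*n_B/(n_A+n_B) + 1 = 2*6*6/12 + 1 = 7.0000.
        Var[R] = 2*n_A*n_B*(2*n_A*n_B - n_A - n_B) / ((n_A+n_B)^2 * (n_A+n_B-1)) = 4320/1584 = 2.7273.
        SD[R] = 1.6514.
Step 4: Continuity-corrected z = (R - 0.5 - E[R]) / SD[R] = (8 - 0.5 - 7.0000) / 1.6514 = 0.3028.
Step 5: Two-sided p-value via normal approximation = 2*(1 - Phi(|z|)) = 0.762069.
Step 6: alpha = 0.1. fail to reject H0.

R = 8, z = 0.3028, p = 0.762069, fail to reject H0.


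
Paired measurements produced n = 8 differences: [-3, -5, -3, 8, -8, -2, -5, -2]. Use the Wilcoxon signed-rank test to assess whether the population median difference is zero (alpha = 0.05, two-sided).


Step 1: Drop any zero differences (none here) and take |d_i|.
|d| = [3, 5, 3, 8, 8, 2, 5, 2]
Step 2: Midrank |d_i| (ties get averaged ranks).
ranks: |3|->3.5, |5|->5.5, |3|->3.5, |8|->7.5, |8|->7.5, |2|->1.5, |5|->5.5, |2|->1.5
Step 3: Attach original signs; sum ranks with positive sign and with negative sign.
W+ = 7.5 = 7.5
W- = 3.5 + 5.5 + 3.5 + 7.5 + 1.5 + 5.5 + 1.5 = 28.5
(Check: W+ + W- = 36 should equal n(n+1)/2 = 36.)
Step 4: Test statistic W = min(W+, W-) = 7.5.
Step 5: Ties in |d|, so use the tie-corrected normal approximation.
        E[W] = n(n+1)/4 = 8*9/4 = 18.
        Tie groups: |d|=2 (t=2), |d|=3 (t=2), |d|=5 (t=2), |d|=8 (t=2); sum(t^3 - t) = 24.
        Var[W] = n(n+1)(2n+1)/24 - sum(t^3-t)/48 = 1224/24 - 24/48 = 50.5.
        z = (W - E[W]) / sqrt(Var[W]) = (7.5 - 18) / 7.1063 = -1.4776.
        Two-sided p = 2*Phi(z) = 0.139527.
Step 6: alpha = 0.05. fail to reject H0.

W+ = 7.5, W- = 28.5, W = min = 7.5, p = 0.139527, fail to reject H0.


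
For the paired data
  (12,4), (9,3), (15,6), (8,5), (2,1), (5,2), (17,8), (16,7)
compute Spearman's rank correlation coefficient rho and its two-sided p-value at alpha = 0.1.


Step 1: Rank x and y separately (midranks; no ties here).
rank(x): 12->5, 9->4, 15->6, 8->3, 2->1, 5->2, 17->8, 16->7
rank(y): 4->4, 3->3, 6->6, 5->5, 1->1, 2->2, 8->8, 7->7
Step 2: d_i = R_x(i) - R_y(i); compute d_i^2.
  (5-4)^2=1, (4-3)^2=1, (6-6)^2=0, (3-5)^2=4, (1-1)^2=0, (2-2)^2=0, (8-8)^2=0, (7-7)^2=0
sum(d^2) = 6.
Step 3: rho = 1 - 6*6 / (8*(8^2 - 1)) = 1 - 36/504 = 0.928571.
Step 4: Under H0, t = rho * sqrt((n-2)/(1-rho^2)) = 6.1283 ~ t(6).
Step 5: Two-sided p-value from the t-distribution with 6 df = 0.000863.
Step 6: alpha = 0.1. reject H0.

rho = 0.9286, p = 0.000863, reject H0 at alpha = 0.1.


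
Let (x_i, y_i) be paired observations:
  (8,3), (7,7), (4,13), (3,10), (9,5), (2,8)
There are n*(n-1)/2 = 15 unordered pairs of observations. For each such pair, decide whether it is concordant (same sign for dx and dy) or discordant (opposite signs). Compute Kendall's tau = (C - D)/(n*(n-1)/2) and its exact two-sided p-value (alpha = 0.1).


Step 1: Enumerate the 15 unordered pairs (i,j) with i<j and classify each by sign(x_j-x_i) * sign(y_j-y_i).
  (1,2):dx=-1,dy=+4->D; (1,3):dx=-4,dy=+10->D; (1,4):dx=-5,dy=+7->D; (1,5):dx=+1,dy=+2->C
  (1,6):dx=-6,dy=+5->D; (2,3):dx=-3,dy=+6->D; (2,4):dx=-4,dy=+3->D; (2,5):dx=+2,dy=-2->D
  (2,6):dx=-5,dy=+1->D; (3,4):dx=-1,dy=-3->C; (3,5):dx=+5,dy=-8->D; (3,6):dx=-2,dy=-5->C
  (4,5):dx=+6,dy=-5->D; (4,6):dx=-1,dy=-2->C; (5,6):dx=-7,dy=+3->D
Step 2: C = 4, D = 11, total pairs = 15.
Step 3: tau = (C - D)/(n(n-1)/2) = (4 - 11)/15 = -0.466667.
Step 4: Exact two-sided p-value (enumerate n! = 720 permutations of y under H0): p = 0.272222.
Step 5: alpha = 0.1. fail to reject H0.

tau_b = -0.4667 (C=4, D=11), p = 0.272222, fail to reject H0.
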